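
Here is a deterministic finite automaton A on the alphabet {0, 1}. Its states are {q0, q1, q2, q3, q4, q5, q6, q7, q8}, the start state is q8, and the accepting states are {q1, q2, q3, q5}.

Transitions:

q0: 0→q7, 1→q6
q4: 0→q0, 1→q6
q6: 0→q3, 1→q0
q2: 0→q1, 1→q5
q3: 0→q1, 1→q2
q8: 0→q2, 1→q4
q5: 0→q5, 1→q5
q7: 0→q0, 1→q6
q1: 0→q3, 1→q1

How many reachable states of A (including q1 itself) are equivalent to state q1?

4

All states are reachable from the start state.
Start with accepting vs non-accepting: {q1,q2,q3,q5} | {q0,q4,q6,q7,q8}.
Refine {q0,q4,q6,q7,q8} on symbol 0: members go to different blocks, giving {q0,q4,q7} and {q6,q8}.
Stable partition: {q1,q2,q3,q5} | {q0,q4,q7} | {q6,q8} — 3 equivalence classes.
The equivalence class containing q1 is {q1,q2,q3,q5}, of size 4.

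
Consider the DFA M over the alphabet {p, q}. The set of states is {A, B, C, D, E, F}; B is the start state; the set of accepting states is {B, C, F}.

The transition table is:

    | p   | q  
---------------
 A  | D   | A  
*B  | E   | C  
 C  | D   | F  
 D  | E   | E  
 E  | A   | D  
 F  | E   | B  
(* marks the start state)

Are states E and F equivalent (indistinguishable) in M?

No

Every state is reachable, so we keep all 6.
P0 = {B,C,F} | {A,D,E}.
Stable partition: {B,C,F} | {A,D,E} — 2 equivalence classes.
E and F end up in different blocks, so they are distinguishable. For instance, the string 'ε' is accepted from only F.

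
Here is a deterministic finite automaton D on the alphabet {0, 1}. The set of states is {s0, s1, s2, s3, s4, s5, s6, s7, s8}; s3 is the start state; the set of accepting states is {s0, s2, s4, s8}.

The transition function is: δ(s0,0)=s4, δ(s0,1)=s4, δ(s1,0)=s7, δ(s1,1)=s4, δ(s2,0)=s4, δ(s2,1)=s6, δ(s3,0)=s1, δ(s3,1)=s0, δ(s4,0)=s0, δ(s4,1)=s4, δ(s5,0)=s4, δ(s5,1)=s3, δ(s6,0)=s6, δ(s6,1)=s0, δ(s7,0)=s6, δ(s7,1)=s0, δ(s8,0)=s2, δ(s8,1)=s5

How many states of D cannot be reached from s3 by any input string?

3

No path from s3 leads to s2, s5, s8; the other 6 states are all reachable.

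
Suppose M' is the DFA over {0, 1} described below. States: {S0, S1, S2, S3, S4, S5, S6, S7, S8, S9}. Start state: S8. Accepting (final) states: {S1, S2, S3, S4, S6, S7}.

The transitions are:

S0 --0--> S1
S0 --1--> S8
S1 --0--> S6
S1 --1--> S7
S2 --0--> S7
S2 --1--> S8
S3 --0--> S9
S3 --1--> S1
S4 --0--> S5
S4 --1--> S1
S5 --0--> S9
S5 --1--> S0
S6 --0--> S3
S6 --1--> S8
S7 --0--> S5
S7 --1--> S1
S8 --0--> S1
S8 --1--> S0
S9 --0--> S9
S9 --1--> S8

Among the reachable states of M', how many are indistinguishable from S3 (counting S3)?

2

States {S2,S4} cannot be reached from the start state, so discard them.
Initial partition by acceptance: {S1,S3,S6,S7} | {S0,S5,S8,S9}.
Split {S1,S3,S6,S7} by δ(·,0) → {S1,S6} and {S3,S7}.
On input 0, block {S1,S6} splits into {S1} and {S6}.
Refine {S0,S5,S8,S9} on symbol 0: members go to different blocks, giving {S0,S8} and {S5,S9}.
Stable partition: {S1} | {S0,S8} | {S3,S7} | {S6} | {S5,S9} — 5 equivalence classes.
State S3 belongs to the block {S3,S7}, which has 2 states.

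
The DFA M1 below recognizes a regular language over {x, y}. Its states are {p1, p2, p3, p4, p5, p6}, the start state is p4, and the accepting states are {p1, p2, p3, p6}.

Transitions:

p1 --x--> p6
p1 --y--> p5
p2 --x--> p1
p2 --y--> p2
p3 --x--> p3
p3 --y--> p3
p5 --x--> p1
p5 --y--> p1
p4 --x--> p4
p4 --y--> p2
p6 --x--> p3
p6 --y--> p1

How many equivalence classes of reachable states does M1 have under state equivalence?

Every state is reachable, so we keep all 6.
Start with accepting vs non-accepting: {p1,p2,p3,p6} | {p4,p5}.
Split {p1,p2,p3,p6} by δ(·,y) → {p2,p3,p6} and {p1}.
Refine {p2,p3,p6} on symbol x: members go to different blocks, giving {p3,p6} and {p2}.
On input y, block {p3,p6} splits into {p3} and {p6}.
On input x, block {p4,p5} splits into {p4} and {p5}.
Stable partition: {p3} | {p4} | {p1} | {p2} | {p6} | {p5} — 6 equivalence classes.

6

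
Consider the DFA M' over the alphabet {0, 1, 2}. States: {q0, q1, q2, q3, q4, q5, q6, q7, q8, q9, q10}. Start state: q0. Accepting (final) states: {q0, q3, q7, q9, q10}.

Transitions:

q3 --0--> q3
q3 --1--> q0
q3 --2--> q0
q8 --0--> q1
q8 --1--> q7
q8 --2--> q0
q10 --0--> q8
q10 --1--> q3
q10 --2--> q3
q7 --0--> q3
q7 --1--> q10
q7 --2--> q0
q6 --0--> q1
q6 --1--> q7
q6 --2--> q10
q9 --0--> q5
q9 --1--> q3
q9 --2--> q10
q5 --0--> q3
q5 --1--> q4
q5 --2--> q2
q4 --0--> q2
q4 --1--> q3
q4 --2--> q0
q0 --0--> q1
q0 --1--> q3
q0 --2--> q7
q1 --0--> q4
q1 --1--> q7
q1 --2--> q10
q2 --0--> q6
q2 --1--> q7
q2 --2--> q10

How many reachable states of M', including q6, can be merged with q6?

5

States {q5,q9} cannot be reached from the start state, so discard them.
Start with accepting vs non-accepting: {q0,q3,q7,q10} | {q1,q2,q4,q6,q8}.
On input 0, block {q0,q3,q7,q10} splits into {q0,q10} and {q3,q7}.
No further refinement is possible. Final partition (3 blocks): {q0,q10} | {q1,q2,q4,q6,q8} | {q3,q7}.
State q6 belongs to the block {q1,q2,q4,q6,q8}, which has 5 states.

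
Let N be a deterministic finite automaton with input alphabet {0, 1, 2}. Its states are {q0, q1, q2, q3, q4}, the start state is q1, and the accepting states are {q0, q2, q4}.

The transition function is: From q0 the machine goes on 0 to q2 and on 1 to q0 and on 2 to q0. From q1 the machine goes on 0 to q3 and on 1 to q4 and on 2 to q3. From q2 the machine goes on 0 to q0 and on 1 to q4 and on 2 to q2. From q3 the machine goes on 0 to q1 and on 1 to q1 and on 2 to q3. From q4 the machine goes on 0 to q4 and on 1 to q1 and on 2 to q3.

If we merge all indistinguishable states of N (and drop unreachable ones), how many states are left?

States {q0,q2} cannot be reached from the start state, so discard them.
P0 = {q4} | {q1,q3}.
Split {q1,q3} by δ(·,1) → {q1} and {q3}.
Stable partition: {q4} | {q1} | {q3} — 3 equivalence classes.

3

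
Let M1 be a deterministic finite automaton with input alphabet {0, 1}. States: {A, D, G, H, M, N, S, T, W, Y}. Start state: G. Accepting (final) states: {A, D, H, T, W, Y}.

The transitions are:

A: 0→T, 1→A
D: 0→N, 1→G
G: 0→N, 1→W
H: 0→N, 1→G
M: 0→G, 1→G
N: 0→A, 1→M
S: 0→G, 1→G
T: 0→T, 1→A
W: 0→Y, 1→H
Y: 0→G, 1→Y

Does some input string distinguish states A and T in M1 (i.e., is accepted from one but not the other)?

States {D,S} cannot be reached from the start state, so discard them.
Initial partition by acceptance: {A,H,T,W,Y} | {G,M,N}.
Split {A,H,T,W,Y} by δ(·,0) → {A,T,W} and {H,Y}.
Refine {A,T,W} on symbol 0: members go to different blocks, giving {A,T} and {W}.
Split {G,M,N} by δ(·,0) → {G,M} and {N}.
Split {G,M} by δ(·,0) → {M} and {G}.
Refine {H,Y} on symbol 0: members go to different blocks, giving {Y} and {H}.
Stable partition: {A,T} | {M} | {Y} | {W} | {N} | {G} | {H} — 7 equivalence classes.
A and T lie in the same block of the stable partition, so they are equivalent — no string distinguishes them.

No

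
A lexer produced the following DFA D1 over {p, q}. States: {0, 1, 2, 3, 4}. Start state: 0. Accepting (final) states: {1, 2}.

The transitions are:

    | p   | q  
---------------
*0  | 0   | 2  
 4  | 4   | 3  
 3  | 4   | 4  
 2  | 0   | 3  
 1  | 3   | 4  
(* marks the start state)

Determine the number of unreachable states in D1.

1

BFS from 0 reaches {0, 2, 3, 4}; the 1 state(s) 1 are never visited.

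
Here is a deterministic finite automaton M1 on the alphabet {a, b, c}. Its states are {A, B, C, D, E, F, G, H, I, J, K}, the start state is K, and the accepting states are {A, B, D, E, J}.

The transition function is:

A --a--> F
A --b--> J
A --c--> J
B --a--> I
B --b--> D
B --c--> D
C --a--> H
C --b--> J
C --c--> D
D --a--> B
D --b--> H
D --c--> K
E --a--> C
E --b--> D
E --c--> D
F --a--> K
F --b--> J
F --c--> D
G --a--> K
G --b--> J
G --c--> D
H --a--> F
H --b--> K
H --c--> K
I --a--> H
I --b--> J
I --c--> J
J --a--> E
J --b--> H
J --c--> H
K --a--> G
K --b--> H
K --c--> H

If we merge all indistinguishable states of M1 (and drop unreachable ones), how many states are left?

4

States {A} cannot be reached from the start state, so discard them.
Start with accepting vs non-accepting: {B,D,E,J} | {C,F,G,H,I,K}.
On input a, block {B,D,E,J} splits into {B,E} and {D,J}.
On input b, block {C,F,G,H,I,K} splits into {C,F,G,I} and {H,K}.
Stable partition: {B,E} | {C,F,G,I} | {D,J} | {H,K} — 4 equivalence classes.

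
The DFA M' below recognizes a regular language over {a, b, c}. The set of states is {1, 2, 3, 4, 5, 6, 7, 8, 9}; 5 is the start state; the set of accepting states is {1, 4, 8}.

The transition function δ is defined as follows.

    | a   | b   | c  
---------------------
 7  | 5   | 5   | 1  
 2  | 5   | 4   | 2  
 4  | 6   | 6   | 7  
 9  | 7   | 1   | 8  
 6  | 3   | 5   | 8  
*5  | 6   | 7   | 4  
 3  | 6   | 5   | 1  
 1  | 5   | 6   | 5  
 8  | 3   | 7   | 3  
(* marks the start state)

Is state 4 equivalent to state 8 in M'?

First remove the unreachable states {2,9}; 7 states remain.
P0 = {1,4,8} | {3,5,6,7}.
Stable partition: {1,4,8} | {3,5,6,7} — 2 equivalence classes.
4 and 8 lie in the same block of the stable partition, so they are equivalent — no string distinguishes them.

Yes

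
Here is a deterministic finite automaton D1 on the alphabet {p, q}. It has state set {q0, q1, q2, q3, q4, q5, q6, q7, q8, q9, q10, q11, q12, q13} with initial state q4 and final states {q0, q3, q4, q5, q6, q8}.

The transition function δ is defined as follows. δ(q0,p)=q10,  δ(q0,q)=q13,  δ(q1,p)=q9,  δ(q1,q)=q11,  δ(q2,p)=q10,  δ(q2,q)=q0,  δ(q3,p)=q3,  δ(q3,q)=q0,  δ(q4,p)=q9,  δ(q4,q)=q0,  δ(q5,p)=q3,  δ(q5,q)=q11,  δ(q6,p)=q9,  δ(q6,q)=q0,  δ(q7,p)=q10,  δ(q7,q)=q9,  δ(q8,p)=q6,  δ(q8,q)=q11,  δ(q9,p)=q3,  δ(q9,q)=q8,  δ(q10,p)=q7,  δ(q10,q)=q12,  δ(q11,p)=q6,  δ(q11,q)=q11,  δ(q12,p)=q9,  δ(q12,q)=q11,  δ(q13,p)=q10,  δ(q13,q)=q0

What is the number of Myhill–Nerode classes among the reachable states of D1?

10

Reachable states from the start: {q0,q3,q4,q6,q7,q8,q9,q10,q11,q12,q13}. Unreachable: {q1,q2,q5} — drop them.
Start with accepting vs non-accepting: {q0,q3,q4,q6,q8} | {q7,q9,q10,q11,q12,q13}.
On input p, block {q0,q3,q4,q6,q8} splits into {q0,q4,q6} and {q3,q8}.
On input q, block {q0,q4,q6} splits into {q4,q6} and {q0}.
Refine {q7,q9,q10,q11,q12,q13} on symbol p: members go to different blocks, giving {q7,q10,q12,q13} and {q9} and {q11}.
Split {q7,q10,q12,q13} by δ(·,p) → {q7,q10,q13} and {q12}.
On input q, block {q7,q10,q13} splits into {q7} and {q10} and {q13}.
Refine {q3,q8} on symbol p: members go to different blocks, giving {q3} and {q8}.
No further refinement is possible. Final partition (10 blocks): {q4,q6} | {q7} | {q3} | {q0} | {q9} | {q11} | {q12} | {q10} | {q13} | {q8}.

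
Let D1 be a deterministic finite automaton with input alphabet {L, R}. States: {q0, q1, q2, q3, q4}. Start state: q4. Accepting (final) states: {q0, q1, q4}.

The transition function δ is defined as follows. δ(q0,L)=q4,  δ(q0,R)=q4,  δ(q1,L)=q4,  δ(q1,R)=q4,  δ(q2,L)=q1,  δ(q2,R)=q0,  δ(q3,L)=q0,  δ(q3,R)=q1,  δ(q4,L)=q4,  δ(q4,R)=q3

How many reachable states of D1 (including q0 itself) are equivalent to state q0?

First remove the unreachable states {q2}; 4 states remain.
P0 = {q0,q1,q4} | {q3}.
Refine {q0,q1,q4} on symbol R: members go to different blocks, giving {q0,q1} and {q4}.
No further refinement is possible. Final partition (3 blocks): {q0,q1} | {q3} | {q4}.
State q0 belongs to the block {q0,q1}, which has 2 states.

2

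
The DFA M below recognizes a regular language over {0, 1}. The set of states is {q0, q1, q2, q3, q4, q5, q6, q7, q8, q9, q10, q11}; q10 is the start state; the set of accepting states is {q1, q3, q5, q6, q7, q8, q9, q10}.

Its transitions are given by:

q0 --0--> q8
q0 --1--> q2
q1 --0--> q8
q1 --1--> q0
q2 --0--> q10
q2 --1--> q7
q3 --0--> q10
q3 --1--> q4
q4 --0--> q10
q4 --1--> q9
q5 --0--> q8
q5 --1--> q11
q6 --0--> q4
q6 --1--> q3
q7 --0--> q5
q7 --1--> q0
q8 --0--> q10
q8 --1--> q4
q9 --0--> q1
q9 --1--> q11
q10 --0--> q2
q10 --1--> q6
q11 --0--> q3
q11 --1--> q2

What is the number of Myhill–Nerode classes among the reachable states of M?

Every state is reachable, so we keep all 12.
Initial partition by acceptance: {q1,q3,q5,q6,q7,q8,q9,q10} | {q0,q2,q4,q11}.
Refine {q1,q3,q5,q6,q7,q8,q9,q10} on symbol 0: members go to different blocks, giving {q1,q3,q5,q7,q8,q9} and {q6,q10}.
On input 0, block {q1,q3,q5,q7,q8,q9} splits into {q1,q5,q7,q9} and {q3,q8}.
On input 0, block {q1,q5,q7,q9} splits into {q1,q5} and {q7,q9}.
Split {q0,q2,q4,q11} by δ(·,0) → {q0,q11} and {q2,q4}.
Refine {q6,q10} on symbol 1: members go to different blocks, giving {q6} and {q10}.
Stable partition: {q1,q5} | {q0,q11} | {q6} | {q3,q8} | {q7,q9} | {q2,q4} | {q10} — 7 equivalence classes.

7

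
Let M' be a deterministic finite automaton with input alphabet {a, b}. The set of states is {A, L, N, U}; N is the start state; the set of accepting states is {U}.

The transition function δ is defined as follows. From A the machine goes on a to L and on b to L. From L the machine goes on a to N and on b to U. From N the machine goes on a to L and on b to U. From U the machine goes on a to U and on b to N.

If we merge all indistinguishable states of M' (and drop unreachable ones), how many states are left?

2

First remove the unreachable states {A}; 3 states remain.
Start with accepting vs non-accepting: {U} | {L,N}.
Stable partition: {U} | {L,N} — 2 equivalence classes.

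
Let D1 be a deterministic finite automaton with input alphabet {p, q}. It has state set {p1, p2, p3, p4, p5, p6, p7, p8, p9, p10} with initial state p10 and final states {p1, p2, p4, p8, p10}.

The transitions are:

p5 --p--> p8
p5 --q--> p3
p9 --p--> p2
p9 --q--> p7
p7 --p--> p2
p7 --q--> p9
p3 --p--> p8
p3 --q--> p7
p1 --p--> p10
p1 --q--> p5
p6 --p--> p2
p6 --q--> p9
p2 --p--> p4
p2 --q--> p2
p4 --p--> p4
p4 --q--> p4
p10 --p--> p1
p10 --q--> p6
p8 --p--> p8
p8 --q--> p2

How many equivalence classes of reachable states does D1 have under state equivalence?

All states are reachable from the start state.
Start with accepting vs non-accepting: {p1,p2,p4,p8,p10} | {p3,p5,p6,p7,p9}.
On input q, block {p1,p2,p4,p8,p10} splits into {p2,p4,p8} and {p1,p10}.
Stable partition: {p2,p4,p8} | {p3,p5,p6,p7,p9} | {p1,p10} — 3 equivalence classes.

3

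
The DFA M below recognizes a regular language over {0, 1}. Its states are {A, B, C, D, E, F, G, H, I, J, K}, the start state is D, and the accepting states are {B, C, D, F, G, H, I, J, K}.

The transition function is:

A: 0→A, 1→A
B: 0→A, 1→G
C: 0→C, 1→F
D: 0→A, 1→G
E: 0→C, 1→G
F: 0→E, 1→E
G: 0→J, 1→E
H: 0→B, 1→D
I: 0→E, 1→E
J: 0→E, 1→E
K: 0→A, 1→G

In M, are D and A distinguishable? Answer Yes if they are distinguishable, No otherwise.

States {B,H,I,K} cannot be reached from the start state, so discard them.
Start with accepting vs non-accepting: {C,D,F,G,J} | {A,E}.
On input 0, block {C,D,F,G,J} splits into {D,F,J} and {C,G}.
Refine {D,F,J} on symbol 1: members go to different blocks, giving {F,J} and {D}.
On input 0, block {A,E} splits into {A} and {E}.
Split {C,G} by δ(·,0) → {C} and {G}.
Stable partition: {F,J} | {A} | {C} | {D} | {E} | {G} — 6 equivalence classes.
D and A end up in different blocks, so they are distinguishable. For instance, the string 'ε' is accepted from only D.

Yes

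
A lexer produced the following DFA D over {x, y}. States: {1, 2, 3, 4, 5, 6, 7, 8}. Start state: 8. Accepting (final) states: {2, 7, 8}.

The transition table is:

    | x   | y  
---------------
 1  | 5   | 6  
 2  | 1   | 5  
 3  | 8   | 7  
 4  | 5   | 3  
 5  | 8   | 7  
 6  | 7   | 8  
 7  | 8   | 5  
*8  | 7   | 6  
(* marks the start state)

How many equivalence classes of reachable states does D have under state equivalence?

2

First remove the unreachable states {1,2,3,4}; 4 states remain.
P0 = {7,8} | {5,6}.
No further refinement is possible. Final partition (2 blocks): {7,8} | {5,6}.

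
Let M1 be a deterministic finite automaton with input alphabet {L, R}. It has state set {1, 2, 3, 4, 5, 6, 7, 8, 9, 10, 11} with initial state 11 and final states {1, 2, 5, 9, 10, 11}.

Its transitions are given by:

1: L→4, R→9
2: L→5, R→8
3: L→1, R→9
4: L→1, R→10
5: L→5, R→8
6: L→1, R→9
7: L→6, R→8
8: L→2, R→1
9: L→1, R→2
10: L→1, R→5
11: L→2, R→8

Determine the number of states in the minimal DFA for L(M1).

5

States {3,6,7} cannot be reached from the start state, so discard them.
P0 = {1,2,5,9,10,11} | {4,8}.
On input L, block {1,2,5,9,10,11} splits into {2,5,9,10,11} and {1}.
Split {2,5,9,10,11} by δ(·,L) → {2,5,11} and {9,10}.
On input L, block {4,8} splits into {4} and {8}.
No further refinement is possible. Final partition (5 blocks): {2,5,11} | {4} | {1} | {9,10} | {8}.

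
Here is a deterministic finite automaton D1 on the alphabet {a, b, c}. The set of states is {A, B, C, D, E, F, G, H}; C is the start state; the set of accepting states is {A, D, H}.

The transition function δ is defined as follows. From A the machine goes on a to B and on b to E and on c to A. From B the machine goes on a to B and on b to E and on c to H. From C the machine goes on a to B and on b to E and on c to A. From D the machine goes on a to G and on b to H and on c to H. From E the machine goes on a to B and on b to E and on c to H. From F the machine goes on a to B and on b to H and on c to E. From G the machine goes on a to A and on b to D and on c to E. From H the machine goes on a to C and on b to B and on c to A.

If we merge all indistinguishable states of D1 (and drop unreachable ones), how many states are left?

2

States {D,F,G} cannot be reached from the start state, so discard them.
Start with accepting vs non-accepting: {A,H} | {B,C,E}.
Stable partition: {A,H} | {B,C,E} — 2 equivalence classes.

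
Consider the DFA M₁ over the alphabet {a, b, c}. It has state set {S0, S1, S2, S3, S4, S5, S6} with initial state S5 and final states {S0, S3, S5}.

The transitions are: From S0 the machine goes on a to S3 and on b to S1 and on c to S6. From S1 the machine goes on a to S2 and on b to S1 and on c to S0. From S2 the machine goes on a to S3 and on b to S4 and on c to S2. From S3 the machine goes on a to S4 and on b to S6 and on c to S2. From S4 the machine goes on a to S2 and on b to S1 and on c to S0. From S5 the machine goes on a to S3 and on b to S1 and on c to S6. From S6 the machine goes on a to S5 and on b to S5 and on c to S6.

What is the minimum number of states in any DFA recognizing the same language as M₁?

5

Every state is reachable, so we keep all 7.
Start with accepting vs non-accepting: {S0,S3,S5} | {S1,S2,S4,S6}.
On input a, block {S0,S3,S5} splits into {S0,S5} and {S3}.
Split {S1,S2,S4,S6} by δ(·,a) → {S1,S4} and {S2} and {S6}.
The partition is now stable with 5 blocks: {S0,S5} | {S1,S4} | {S3} | {S2} | {S6}.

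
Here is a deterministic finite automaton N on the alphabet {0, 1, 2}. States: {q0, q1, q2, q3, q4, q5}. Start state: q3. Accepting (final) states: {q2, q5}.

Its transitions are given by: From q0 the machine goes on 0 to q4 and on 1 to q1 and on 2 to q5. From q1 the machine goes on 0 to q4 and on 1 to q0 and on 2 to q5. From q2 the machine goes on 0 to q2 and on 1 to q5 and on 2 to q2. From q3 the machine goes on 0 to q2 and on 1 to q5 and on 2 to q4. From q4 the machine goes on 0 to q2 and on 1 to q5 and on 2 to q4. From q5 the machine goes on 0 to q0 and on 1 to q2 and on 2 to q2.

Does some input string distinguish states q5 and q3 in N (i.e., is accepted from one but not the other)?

Yes

P0 = {q2,q5} | {q0,q1,q3,q4}.
Split {q2,q5} by δ(·,0) → {q2} and {q5}.
On input 0, block {q0,q1,q3,q4} splits into {q0,q1} and {q3,q4}.
Stable partition: {q2} | {q0,q1} | {q5} | {q3,q4} — 4 equivalence classes.
q5 and q3 end up in different blocks, so they are distinguishable. For instance, the string 'ε' is accepted from only q5.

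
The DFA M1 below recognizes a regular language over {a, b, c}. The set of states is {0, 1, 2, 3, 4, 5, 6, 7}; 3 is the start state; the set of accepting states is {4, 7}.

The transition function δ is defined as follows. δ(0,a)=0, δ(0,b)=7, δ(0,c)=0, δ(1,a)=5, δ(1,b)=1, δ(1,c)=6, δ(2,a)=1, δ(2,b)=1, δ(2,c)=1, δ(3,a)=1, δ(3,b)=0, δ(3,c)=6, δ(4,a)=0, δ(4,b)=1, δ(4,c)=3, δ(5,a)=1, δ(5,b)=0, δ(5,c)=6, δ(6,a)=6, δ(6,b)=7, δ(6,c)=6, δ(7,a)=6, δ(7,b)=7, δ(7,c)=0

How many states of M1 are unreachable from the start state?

2

Starting at 3 and following transitions, the reachable set is {0, 1, 3, 5, 6, 7}. That leaves 2, 4 unreachable — 2 in total.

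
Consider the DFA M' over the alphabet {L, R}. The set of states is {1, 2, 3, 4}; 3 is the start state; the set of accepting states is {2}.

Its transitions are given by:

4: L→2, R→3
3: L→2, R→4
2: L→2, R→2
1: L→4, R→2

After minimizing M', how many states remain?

States {1} cannot be reached from the start state, so discard them.
Initial partition by acceptance: {2} | {3,4}.
No further refinement is possible. Final partition (2 blocks): {2} | {3,4}.

2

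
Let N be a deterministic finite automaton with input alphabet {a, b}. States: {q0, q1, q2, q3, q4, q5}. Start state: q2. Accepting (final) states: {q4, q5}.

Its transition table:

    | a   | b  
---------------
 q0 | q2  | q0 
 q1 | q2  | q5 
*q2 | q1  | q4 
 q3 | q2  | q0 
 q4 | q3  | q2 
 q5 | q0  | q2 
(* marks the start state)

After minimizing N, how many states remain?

3

Start with accepting vs non-accepting: {q4,q5} | {q0,q1,q2,q3}.
Refine {q0,q1,q2,q3} on symbol b: members go to different blocks, giving {q0,q3} and {q1,q2}.
Stable partition: {q4,q5} | {q0,q3} | {q1,q2} — 3 equivalence classes.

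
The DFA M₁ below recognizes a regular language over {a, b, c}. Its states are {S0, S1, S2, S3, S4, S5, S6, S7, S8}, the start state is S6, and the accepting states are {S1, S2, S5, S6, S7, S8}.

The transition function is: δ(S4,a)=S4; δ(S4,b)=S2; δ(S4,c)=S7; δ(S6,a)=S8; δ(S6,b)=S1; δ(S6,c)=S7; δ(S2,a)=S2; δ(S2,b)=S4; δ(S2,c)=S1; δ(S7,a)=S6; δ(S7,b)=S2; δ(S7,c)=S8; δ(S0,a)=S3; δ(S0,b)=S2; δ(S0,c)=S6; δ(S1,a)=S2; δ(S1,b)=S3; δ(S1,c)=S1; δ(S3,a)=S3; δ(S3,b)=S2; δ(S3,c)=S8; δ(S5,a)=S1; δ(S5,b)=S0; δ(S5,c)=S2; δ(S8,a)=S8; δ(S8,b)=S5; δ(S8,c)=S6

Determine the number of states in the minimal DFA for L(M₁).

All states are reachable from the start state.
Initial partition by acceptance: {S1,S2,S5,S6,S7,S8} | {S0,S3,S4}.
Split {S1,S2,S5,S6,S7,S8} by δ(·,b) → {S1,S2,S5} and {S6,S7,S8}.
No further refinement is possible. Final partition (3 blocks): {S1,S2,S5} | {S0,S3,S4} | {S6,S7,S8}.

3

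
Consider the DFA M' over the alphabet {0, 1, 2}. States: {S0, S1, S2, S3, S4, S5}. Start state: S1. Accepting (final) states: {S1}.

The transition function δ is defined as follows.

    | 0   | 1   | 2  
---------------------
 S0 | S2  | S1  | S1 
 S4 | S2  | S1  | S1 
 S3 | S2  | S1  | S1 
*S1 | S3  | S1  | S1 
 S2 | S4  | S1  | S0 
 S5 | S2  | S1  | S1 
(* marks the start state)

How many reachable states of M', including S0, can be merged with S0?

Reachable states from the start: {S0,S1,S2,S3,S4}. Unreachable: {S5} — drop them.
P0 = {S1} | {S0,S2,S3,S4}.
Refine {S0,S2,S3,S4} on symbol 2: members go to different blocks, giving {S0,S3,S4} and {S2}.
Stable partition: {S1} | {S0,S3,S4} | {S2} — 3 equivalence classes.
The equivalence class containing S0 is {S0,S3,S4}, of size 3.

3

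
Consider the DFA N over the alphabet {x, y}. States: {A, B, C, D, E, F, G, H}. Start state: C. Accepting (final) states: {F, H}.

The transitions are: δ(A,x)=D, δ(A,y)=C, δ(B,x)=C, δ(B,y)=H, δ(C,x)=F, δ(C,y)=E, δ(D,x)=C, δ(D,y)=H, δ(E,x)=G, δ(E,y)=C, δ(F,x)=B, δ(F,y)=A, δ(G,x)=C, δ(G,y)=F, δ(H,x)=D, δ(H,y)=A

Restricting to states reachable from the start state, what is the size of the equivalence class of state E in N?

2

Every state is reachable, so we keep all 8.
Initial partition by acceptance: {F,H} | {A,B,C,D,E,G}.
On input x, block {A,B,C,D,E,G} splits into {A,B,D,E,G} and {C}.
Refine {A,B,D,E,G} on symbol x: members go to different blocks, giving {B,D,G} and {A,E}.
The partition is now stable with 4 blocks: {F,H} | {B,D,G} | {C} | {A,E}.
State E belongs to the block {A,E}, which has 2 states.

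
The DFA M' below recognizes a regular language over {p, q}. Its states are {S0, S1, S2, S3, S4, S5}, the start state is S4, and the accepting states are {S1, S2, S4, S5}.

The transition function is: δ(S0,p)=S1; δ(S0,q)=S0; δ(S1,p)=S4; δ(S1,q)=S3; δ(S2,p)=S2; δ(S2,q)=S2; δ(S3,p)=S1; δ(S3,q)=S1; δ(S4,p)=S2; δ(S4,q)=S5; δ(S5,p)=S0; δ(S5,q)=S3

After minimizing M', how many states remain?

6

Every state is reachable, so we keep all 6.
P0 = {S1,S2,S4,S5} | {S0,S3}.
Split {S1,S2,S4,S5} by δ(·,p) → {S1,S2,S4} and {S5}.
On input q, block {S1,S2,S4} splits into {S1} and {S2} and {S4}.
On input q, block {S0,S3} splits into {S0} and {S3}.
Stable partition: {S1} | {S0} | {S5} | {S2} | {S4} | {S3} — 6 equivalence classes.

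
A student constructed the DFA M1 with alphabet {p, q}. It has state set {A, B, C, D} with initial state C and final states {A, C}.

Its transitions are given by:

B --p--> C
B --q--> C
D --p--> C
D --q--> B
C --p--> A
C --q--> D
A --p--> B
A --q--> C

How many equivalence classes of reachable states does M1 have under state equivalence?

P0 = {A,C} | {B,D}.
Refine {A,C} on symbol p: members go to different blocks, giving {A} and {C}.
Split {B,D} by δ(·,q) → {B} and {D}.
Stable partition: {A} | {B} | {C} | {D} — 4 equivalence classes.

4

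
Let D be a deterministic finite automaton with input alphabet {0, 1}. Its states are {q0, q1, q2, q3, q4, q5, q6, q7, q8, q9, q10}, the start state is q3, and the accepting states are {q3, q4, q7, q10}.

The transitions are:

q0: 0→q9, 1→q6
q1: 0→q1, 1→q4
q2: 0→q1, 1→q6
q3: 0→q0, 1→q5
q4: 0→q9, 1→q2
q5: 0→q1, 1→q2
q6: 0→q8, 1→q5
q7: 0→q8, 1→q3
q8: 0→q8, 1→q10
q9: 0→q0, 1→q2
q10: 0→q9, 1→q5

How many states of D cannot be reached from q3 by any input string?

Starting at q3 and following transitions, the reachable set is {q0, q1, q2, q3, q4, q5, q6, q8, q9, q10}. That leaves q7 unreachable — 1 in total.

1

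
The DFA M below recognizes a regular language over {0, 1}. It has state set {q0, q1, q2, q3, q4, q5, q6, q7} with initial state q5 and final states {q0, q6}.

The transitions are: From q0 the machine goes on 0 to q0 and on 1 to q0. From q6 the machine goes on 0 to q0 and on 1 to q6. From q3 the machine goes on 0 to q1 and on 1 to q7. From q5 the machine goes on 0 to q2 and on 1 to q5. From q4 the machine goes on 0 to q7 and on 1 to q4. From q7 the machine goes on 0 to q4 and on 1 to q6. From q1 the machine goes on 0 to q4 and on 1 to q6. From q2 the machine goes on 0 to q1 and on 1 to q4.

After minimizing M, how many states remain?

4

First remove the unreachable states {q3}; 7 states remain.
Start with accepting vs non-accepting: {q0,q6} | {q1,q2,q4,q5,q7}.
Split {q1,q2,q4,q5,q7} by δ(·,1) → {q2,q4,q5} and {q1,q7}.
Split {q2,q4,q5} by δ(·,0) → {q2,q4} and {q5}.
The partition is now stable with 4 blocks: {q0,q6} | {q2,q4} | {q1,q7} | {q5}.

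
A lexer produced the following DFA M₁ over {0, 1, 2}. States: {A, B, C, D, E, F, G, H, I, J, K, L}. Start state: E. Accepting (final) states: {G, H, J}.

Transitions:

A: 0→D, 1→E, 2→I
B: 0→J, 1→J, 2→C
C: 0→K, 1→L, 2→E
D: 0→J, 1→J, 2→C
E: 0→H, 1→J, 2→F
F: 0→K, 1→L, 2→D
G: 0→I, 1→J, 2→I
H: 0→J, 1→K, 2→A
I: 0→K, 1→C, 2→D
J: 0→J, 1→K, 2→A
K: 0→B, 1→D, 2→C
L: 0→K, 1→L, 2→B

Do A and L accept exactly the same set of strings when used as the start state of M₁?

No

Reachable states from the start: {A,B,C,D,E,F,H,I,J,K,L}. Unreachable: {G} — drop them.
P0 = {H,J} | {A,B,C,D,E,F,I,K,L}.
Split {A,B,C,D,E,F,I,K,L} by δ(·,0) → {A,C,F,I,K,L} and {B,D,E}.
On input 0, block {A,C,F,I,K,L} splits into {C,F,I,L} and {A,K}.
Stable partition: {H,J} | {C,F,I,L} | {B,D,E} | {A,K} — 4 equivalence classes.
A and L end up in different blocks, so they are distinguishable. For instance, the string '00' is accepted from only A.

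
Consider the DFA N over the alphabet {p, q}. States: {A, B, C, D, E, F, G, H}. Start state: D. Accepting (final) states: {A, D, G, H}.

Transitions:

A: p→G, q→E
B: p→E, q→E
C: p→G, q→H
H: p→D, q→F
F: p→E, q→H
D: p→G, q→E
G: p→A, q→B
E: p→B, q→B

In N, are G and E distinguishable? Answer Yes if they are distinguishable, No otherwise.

Reachable states from the start: {A,B,D,E,G}. Unreachable: {C,F,H} — drop them.
Start with accepting vs non-accepting: {A,D,G} | {B,E}.
Stable partition: {A,D,G} | {B,E} — 2 equivalence classes.
G and E end up in different blocks, so they are distinguishable. For instance, the string 'ε' is accepted from only G.

Yes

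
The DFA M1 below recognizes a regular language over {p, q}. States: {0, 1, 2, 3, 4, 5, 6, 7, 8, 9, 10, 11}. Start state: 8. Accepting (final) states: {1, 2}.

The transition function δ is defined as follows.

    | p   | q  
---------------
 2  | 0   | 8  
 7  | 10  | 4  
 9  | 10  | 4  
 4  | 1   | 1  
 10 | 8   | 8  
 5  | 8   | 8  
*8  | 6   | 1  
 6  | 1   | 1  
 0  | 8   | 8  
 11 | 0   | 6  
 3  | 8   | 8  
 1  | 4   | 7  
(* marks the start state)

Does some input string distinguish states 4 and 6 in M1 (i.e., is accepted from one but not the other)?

Reachable states from the start: {1,4,6,7,8,10}. Unreachable: {0,2,3,5,9,11} — drop them.
P0 = {1} | {4,6,7,8,10}.
On input p, block {4,6,7,8,10} splits into {7,8,10} and {4,6}.
Split {7,8,10} by δ(·,p) → {7,10} and {8}.
Split {7,10} by δ(·,p) → {7} and {10}.
The partition is now stable with 5 blocks: {1} | {7} | {4,6} | {8} | {10}.
4 and 6 lie in the same block of the stable partition, so they are equivalent — no string distinguishes them.

No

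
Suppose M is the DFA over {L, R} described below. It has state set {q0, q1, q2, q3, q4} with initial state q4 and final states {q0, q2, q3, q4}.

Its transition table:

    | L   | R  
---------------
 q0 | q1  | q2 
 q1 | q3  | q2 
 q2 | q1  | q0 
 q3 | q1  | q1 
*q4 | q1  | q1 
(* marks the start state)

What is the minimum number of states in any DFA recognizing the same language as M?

All states are reachable from the start state.
P0 = {q0,q2,q3,q4} | {q1}.
On input R, block {q0,q2,q3,q4} splits into {q0,q2} and {q3,q4}.
Stable partition: {q0,q2} | {q1} | {q3,q4} — 3 equivalence classes.

3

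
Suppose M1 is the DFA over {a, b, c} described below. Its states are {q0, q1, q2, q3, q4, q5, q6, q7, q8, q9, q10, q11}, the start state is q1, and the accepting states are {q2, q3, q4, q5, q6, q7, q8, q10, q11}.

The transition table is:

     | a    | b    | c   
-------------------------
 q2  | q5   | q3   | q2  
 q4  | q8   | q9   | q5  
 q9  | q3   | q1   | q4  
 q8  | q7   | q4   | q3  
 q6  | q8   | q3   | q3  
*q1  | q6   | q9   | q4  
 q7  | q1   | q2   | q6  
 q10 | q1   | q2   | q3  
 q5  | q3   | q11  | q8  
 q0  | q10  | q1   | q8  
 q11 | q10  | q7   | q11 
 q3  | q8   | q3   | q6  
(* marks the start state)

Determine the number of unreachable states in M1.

1

BFS from q1 reaches {q1, q2, q3, q4, q5, q6, q7, q8, q9, q10, q11}; the 1 state(s) q0 are never visited.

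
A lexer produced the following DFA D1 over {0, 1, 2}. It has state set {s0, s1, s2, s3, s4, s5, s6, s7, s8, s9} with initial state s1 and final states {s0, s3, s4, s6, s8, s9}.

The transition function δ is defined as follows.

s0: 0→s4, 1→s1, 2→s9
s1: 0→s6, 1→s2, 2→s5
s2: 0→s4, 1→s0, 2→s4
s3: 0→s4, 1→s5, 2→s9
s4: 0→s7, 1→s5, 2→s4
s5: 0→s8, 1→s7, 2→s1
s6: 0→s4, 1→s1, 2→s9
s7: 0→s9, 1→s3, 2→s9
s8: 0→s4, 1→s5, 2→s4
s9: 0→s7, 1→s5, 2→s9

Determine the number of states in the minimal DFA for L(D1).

P0 = {s0,s3,s4,s6,s8,s9} | {s1,s2,s5,s7}.
Refine {s0,s3,s4,s6,s8,s9} on symbol 0: members go to different blocks, giving {s0,s3,s6,s8} and {s4,s9}.
Refine {s1,s2,s5,s7} on symbol 0: members go to different blocks, giving {s1,s5} and {s2,s7}.
The partition is now stable with 4 blocks: {s0,s3,s6,s8} | {s1,s5} | {s4,s9} | {s2,s7}.

4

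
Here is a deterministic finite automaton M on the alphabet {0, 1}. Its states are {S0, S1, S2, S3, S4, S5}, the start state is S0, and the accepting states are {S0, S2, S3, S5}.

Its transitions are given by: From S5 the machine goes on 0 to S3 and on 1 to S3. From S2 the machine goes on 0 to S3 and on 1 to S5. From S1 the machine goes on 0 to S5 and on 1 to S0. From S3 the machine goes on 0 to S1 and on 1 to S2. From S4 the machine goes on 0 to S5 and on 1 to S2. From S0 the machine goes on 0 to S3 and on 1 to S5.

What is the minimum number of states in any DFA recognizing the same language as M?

4

States {S4} cannot be reached from the start state, so discard them.
Initial partition by acceptance: {S0,S2,S3,S5} | {S1}.
On input 0, block {S0,S2,S3,S5} splits into {S0,S2,S5} and {S3}.
Split {S0,S2,S5} by δ(·,1) → {S0,S2} and {S5}.
Stable partition: {S0,S2} | {S1} | {S3} | {S5} — 4 equivalence classes.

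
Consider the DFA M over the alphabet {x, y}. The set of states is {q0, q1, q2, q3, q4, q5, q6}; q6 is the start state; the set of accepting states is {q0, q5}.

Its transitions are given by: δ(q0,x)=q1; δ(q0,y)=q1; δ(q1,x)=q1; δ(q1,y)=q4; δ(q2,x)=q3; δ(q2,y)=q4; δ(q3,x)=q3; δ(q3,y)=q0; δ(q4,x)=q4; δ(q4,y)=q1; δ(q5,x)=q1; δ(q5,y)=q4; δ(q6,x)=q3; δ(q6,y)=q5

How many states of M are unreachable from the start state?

No path from q6 leads to q2; the other 6 states are all reachable.

1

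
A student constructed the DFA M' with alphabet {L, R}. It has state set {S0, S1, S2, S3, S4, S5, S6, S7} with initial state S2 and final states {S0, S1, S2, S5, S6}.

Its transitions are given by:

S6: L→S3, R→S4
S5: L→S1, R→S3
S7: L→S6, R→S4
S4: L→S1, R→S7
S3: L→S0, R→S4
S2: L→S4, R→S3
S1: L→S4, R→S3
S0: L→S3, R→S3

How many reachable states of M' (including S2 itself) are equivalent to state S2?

First remove the unreachable states {S5}; 7 states remain.
Initial partition by acceptance: {S0,S1,S2,S6} | {S3,S4,S7}.
Stable partition: {S0,S1,S2,S6} | {S3,S4,S7} — 2 equivalence classes.
State S2 belongs to the block {S0,S1,S2,S6}, which has 4 states.

4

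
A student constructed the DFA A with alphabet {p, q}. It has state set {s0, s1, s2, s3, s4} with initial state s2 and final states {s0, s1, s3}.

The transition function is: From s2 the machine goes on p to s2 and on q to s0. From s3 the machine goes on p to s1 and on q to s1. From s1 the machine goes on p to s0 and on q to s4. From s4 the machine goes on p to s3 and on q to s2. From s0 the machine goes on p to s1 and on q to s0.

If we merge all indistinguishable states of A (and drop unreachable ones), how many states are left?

5

All states are reachable from the start state.
Initial partition by acceptance: {s0,s1,s3} | {s2,s4}.
Split {s0,s1,s3} by δ(·,q) → {s0,s3} and {s1}.
Refine {s0,s3} on symbol q: members go to different blocks, giving {s0} and {s3}.
Refine {s2,s4} on symbol p: members go to different blocks, giving {s2} and {s4}.
No further refinement is possible. Final partition (5 blocks): {s0} | {s2} | {s1} | {s3} | {s4}.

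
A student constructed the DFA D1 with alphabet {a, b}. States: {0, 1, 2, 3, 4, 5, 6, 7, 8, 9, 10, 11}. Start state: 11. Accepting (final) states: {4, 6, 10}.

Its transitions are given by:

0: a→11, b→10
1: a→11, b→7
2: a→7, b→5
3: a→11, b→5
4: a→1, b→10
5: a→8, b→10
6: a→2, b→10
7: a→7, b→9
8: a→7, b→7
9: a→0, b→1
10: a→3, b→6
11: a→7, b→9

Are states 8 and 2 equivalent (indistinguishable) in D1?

States {4} cannot be reached from the start state, so discard them.
P0 = {6,10} | {0,1,2,3,5,7,8,9,11}.
On input b, block {0,1,2,3,5,7,8,9,11} splits into {1,2,3,7,8,9,11} and {0,5}.
Refine {1,2,3,7,8,9,11} on symbol a: members go to different blocks, giving {1,2,3,7,8,11} and {9}.
Split {1,2,3,7,8,11} by δ(·,b) → {1,8} and {2,3} and {7,11}.
On input a, block {0,5} splits into {0} and {5}.
The partition is now stable with 7 blocks: {6,10} | {1,8} | {0} | {9} | {2,3} | {7,11} | {5}.
8 and 2 end up in different blocks, so they are distinguishable. For instance, the string 'bb' is accepted from only 2.

No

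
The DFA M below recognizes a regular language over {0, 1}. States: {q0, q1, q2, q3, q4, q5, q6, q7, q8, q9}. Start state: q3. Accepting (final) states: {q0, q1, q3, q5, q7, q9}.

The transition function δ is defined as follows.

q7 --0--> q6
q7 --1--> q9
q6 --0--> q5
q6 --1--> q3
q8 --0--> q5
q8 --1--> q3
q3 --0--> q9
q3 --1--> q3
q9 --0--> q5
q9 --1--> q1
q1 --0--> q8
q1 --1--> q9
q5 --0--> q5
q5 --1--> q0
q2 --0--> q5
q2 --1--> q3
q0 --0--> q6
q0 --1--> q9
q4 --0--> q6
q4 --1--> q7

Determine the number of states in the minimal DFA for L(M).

4

First remove the unreachable states {q2,q4,q7}; 7 states remain.
Start with accepting vs non-accepting: {q0,q1,q3,q5,q9} | {q6,q8}.
On input 0, block {q0,q1,q3,q5,q9} splits into {q3,q5,q9} and {q0,q1}.
On input 1, block {q3,q5,q9} splits into {q5,q9} and {q3}.
Stable partition: {q5,q9} | {q6,q8} | {q0,q1} | {q3} — 4 equivalence classes.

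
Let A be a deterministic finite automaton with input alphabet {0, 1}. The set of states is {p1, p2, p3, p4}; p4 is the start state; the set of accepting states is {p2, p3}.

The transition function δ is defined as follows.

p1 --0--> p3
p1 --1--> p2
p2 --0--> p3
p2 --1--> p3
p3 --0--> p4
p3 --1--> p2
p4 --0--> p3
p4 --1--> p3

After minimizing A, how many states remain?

States {p1} cannot be reached from the start state, so discard them.
P0 = {p2,p3} | {p4}.
Split {p2,p3} by δ(·,0) → {p2} and {p3}.
Stable partition: {p2} | {p4} | {p3} — 3 equivalence classes.

3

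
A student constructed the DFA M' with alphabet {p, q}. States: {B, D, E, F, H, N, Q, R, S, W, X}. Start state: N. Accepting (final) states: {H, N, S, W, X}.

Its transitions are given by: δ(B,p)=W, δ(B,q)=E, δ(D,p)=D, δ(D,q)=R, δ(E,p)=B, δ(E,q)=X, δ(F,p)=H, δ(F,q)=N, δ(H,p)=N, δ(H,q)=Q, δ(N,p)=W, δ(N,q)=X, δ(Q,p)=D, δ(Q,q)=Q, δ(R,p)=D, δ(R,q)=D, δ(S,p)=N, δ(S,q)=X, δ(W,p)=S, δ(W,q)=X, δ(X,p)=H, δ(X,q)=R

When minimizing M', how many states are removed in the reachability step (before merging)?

3

No path from N leads to B, E, F; the other 8 states are all reachable.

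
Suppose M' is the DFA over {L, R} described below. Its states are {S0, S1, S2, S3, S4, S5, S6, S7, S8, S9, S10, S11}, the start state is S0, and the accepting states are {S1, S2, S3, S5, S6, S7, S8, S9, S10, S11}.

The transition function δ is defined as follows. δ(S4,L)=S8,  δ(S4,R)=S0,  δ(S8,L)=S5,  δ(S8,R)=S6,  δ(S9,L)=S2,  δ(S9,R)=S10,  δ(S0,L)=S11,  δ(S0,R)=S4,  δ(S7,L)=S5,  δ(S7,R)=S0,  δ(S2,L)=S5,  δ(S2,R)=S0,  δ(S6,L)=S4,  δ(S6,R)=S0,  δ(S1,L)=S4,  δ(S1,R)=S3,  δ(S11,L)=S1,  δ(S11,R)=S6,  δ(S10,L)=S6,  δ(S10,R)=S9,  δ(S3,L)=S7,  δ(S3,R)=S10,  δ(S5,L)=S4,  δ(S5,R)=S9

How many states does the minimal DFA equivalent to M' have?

P0 = {S1,S2,S3,S5,S6,S7,S8,S9,S10,S11} | {S0,S4}.
On input L, block {S1,S2,S3,S5,S6,S7,S8,S9,S10,S11} splits into {S2,S3,S7,S8,S9,S10,S11} and {S1,S5,S6}.
On input L, block {S2,S3,S7,S8,S9,S10,S11} splits into {S2,S7,S8,S10,S11} and {S3,S9}.
On input R, block {S2,S7,S8,S10,S11} splits into {S2,S7} and {S8,S11} and {S10}.
On input R, block {S1,S5,S6} splits into {S1,S5} and {S6}.
The partition is now stable with 7 blocks: {S2,S7} | {S0,S4} | {S1,S5} | {S3,S9} | {S8,S11} | {S10} | {S6}.

7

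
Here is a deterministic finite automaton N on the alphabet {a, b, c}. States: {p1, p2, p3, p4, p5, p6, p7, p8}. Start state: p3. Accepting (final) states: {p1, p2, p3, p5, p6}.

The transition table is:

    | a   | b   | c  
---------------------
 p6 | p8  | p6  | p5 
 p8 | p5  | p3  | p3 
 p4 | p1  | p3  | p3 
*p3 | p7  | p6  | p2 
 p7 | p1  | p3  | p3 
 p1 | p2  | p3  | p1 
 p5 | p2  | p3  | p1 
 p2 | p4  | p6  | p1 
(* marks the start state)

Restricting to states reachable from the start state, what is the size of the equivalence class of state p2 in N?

Initial partition by acceptance: {p1,p2,p3,p5,p6} | {p4,p7,p8}.
On input a, block {p1,p2,p3,p5,p6} splits into {p2,p3,p6} and {p1,p5}.
On input c, block {p2,p3,p6} splits into {p2,p6} and {p3}.
The partition is now stable with 4 blocks: {p2,p6} | {p4,p7,p8} | {p1,p5} | {p3}.
State p2 belongs to the block {p2,p6}, which has 2 states.

2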